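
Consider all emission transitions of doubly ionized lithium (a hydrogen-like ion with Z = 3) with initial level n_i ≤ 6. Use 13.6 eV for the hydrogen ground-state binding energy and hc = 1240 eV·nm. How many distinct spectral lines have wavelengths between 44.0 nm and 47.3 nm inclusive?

1

Enumerate all n_i → n_f pairs with 1 ≤ n_f < n_i ≤ 6 and compute λ = 1240 / [13.6·9·(1/n_f² − 1/n_i²)].
Lines falling in [44.0, 47.3] nm: 6→2 (45.59 nm).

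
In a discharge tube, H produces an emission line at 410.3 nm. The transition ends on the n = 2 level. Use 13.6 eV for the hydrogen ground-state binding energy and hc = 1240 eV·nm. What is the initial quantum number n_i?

n_i = 6

The photon energy is ΔE = hc/λ = 1240 / 410.3 = 3.022 eV.
With Z = 1, ΔE = 13.60 × (1/n_f² − 1/n_i²), so 1/n_f² − 1/n_i² = 0.2222.
With n_f = 2: 1/n_i² = 1/4 − 0.2222 = 0.02778, so n_i ≈ 6.00.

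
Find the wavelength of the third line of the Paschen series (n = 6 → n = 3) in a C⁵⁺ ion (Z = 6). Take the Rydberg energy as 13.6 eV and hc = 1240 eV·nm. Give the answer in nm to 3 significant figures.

30.4 nm

The Paschen series terminates on n_f = 3; the third line has n_i = 3+3 = 6.
ΔE = 489.6 × (1/3² − 1/6²) = 40.80 eV.
λ = 1240 / 40.80 = 30.4 nm.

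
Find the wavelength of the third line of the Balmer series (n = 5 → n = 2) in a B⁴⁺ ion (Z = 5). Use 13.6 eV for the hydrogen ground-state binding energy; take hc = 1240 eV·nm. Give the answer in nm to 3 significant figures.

17.4 nm

The Balmer series terminates on n_f = 2; the third line has n_i = 2+3 = 5.
ΔE = 340.0 × (1/2² − 1/5²) = 71.40 eV.
λ = 1240 / 71.40 = 17.4 nm.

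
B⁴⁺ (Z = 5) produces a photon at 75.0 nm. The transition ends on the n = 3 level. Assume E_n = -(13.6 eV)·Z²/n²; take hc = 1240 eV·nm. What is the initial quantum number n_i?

The photon energy is ΔE = hc/λ = 1240 / 75.0 = 16.53 eV.
With Z = 5, ΔE = 340.0 × (1/n_f² − 1/n_i²), so 1/n_f² − 1/n_i² = 0.04863.
With n_f = 3: 1/n_i² = 1/9 − 0.04863 = 0.06248, so n_i ≈ 4.00.

n_i = 4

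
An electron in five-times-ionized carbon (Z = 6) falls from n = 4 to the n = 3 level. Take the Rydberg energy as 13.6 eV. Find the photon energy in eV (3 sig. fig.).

The Bohr energies scale as Z², so for Z = 6: E_n = −489.6/n² eV.
E_4 = −489.6/16 = −30.60 eV and E_3 = −489.6/9 = −54.40 eV.
The photon energy is |E_4 − E_3| = 23.8 eV.

23.8 eV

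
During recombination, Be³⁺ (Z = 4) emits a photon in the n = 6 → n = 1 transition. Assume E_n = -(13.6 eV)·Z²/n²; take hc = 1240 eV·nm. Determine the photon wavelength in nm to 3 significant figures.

For Z = 4 the level energies scale as Z², so the effective Rydberg energy is 13.6 × 16 = 217.6 eV.
ΔE = 217.6 × (1/1² − 1/6²) = 217.6 × 0.9722 = 211.6 eV.
λ = hc/ΔE = 1240 / 211.6 = 5.86 nm.

5.86 nm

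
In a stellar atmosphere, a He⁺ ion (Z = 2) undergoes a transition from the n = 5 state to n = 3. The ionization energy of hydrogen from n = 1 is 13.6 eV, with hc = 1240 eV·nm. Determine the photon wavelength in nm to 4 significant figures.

For Z = 2 the level energies scale as Z², so the effective Rydberg energy is 13.6 × 4 = 54.40 eV.
ΔE = 54.40 × (1/3² − 1/5²) = 54.40 × 0.07111 = 3.868 eV.
λ = hc/ΔE = 1240 / 3.868 = 320.5 nm.

320.5 nm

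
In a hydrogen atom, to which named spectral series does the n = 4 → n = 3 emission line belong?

The series is set by the lower level: n_f = 3 is the Paschen series.

Paschen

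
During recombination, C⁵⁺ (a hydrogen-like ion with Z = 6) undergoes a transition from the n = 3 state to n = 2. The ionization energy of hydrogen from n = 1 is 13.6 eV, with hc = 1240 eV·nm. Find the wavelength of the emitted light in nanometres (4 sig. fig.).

For Z = 6 the level energies scale as Z², so the effective Rydberg energy is 13.6 × 36 = 489.6 eV.
ΔE = 489.6 × (1/2² − 1/3²) = 489.6 × 0.1389 = 68.00 eV.
λ = hc/ΔE = 1240 / 68.00 = 18.24 nm.

18.24 nm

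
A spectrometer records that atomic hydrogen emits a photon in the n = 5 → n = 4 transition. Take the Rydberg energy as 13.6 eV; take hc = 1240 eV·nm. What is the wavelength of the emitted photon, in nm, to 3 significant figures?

4050 nm

ΔE = 13.60 × (1/4² − 1/5²) = 13.60 × 0.02250 = 0.3060 eV.
λ = hc/ΔE = 1240 / 0.3060 = 4050 nm.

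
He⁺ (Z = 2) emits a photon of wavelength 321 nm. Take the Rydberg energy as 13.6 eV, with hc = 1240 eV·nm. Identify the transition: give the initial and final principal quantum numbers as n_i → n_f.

n_i = 5, n_f = 3

The photon energy is ΔE = hc/λ = 1240 / 321 = 3.863 eV.
With Z = 2, ΔE = 54.40 × (1/n_f² − 1/n_i²), so 1/n_f² − 1/n_i² = 0.07101.
Trying n_f = 3 gives 1/n_i² = 0.04010, i.e. n_i ≈ 5; this pair matches.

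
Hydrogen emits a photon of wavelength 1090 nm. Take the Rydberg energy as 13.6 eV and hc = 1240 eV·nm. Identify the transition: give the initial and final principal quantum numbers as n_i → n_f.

The photon energy is ΔE = hc/λ = 1240 / 1090 = 1.138 eV.
With Z = 1, ΔE = 13.60 × (1/n_f² − 1/n_i²), so 1/n_f² − 1/n_i² = 0.08365.
Trying n_f = 3 gives 1/n_i² = 0.02746, i.e. n_i ≈ 6; this pair matches.

n_i = 6, n_f = 3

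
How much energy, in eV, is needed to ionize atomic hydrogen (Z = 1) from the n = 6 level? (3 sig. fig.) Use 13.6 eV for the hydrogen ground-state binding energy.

0.378 eV

E_6 = −13.60/36 = −0.378 eV, so ionization (to E = 0) requires 0.378 eV.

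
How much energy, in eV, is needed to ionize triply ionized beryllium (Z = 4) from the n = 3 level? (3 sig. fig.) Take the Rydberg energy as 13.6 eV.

E_n = −13.6 Z²/n² = −217.6/n² eV for Z = 4.
E_3 = −217.6/9 = −24.2 eV, so ionization (to E = 0) requires 24.2 eV.

24.2 eV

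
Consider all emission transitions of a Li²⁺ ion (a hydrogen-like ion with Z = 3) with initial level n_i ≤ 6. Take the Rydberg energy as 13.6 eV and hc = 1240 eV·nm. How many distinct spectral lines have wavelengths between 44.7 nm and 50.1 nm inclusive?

Enumerate all n_i → n_f pairs with 1 ≤ n_f < n_i ≤ 6 and compute λ = 1240 / [13.6·9·(1/n_f² − 1/n_i²)].
Lines falling in [44.7, 50.1] nm: 6→2 (45.59 nm), 5→2 (48.24 nm).

2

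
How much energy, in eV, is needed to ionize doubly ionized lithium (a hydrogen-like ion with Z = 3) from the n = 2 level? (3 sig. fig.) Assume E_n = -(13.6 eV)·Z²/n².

E_n = −13.6 Z²/n² = −122.4/n² eV for Z = 3.
E_2 = −122.4/4 = −30.6 eV, so ionization (to E = 0) requires 30.6 eV.

30.6 eV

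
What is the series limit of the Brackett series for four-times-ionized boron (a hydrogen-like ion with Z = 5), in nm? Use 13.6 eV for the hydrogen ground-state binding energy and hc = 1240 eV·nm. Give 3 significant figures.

The Brackett series has lower level n_f = 4; the series limit corresponds to n_i → ∞.
ΔE_max = 13.6 × 25 / 4² = 21.25 eV.
λ_min = 1240 / 21.25 = 58.4 nm.

58.4 nm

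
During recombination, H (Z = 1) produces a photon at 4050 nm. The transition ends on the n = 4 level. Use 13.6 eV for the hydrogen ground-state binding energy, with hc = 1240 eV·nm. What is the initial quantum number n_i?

n_i = 5

The photon energy is ΔE = hc/λ = 1240 / 4050 = 0.3062 eV.
With Z = 1, ΔE = 13.60 × (1/n_f² − 1/n_i²), so 1/n_f² − 1/n_i² = 0.02251.
With n_f = 4: 1/n_i² = 1/16 − 0.02251 = 0.03999, so n_i ≈ 5.00.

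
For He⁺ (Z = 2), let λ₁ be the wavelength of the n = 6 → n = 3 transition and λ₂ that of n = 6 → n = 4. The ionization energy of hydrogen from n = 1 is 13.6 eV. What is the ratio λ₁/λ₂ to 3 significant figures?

0.417

λ ∝ 1/ΔE ∝ 1/(1/n_f² − 1/n_i²), and the Z² and hc factors cancel in the ratio.
λ₁/λ₂ = (1/4² − 1/6²)/(1/3² − 1/6²) = 0.03472/0.08333 = 0.417.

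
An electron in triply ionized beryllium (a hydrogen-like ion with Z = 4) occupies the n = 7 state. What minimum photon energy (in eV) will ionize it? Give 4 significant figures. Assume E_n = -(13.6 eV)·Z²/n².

4.441 eV

E_n = −13.6 Z²/n² = −217.6/n² eV for Z = 4.
E_7 = −217.6/49 = −4.441 eV, so ionization (to E = 0) requires 4.441 eV.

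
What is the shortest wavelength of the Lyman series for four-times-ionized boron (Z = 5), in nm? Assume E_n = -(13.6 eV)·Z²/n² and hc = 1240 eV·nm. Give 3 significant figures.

The Lyman series has lower level n_f = 1; the series limit corresponds to n_i → ∞.
ΔE_max = 13.6 × 25 / 1² = 340.0 eV.
λ_min = 1240 / 340.0 = 3.65 nm.

3.65 nm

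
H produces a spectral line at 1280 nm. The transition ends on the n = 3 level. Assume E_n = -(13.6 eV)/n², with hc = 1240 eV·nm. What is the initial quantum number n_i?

n_i = 5

The photon energy is ΔE = hc/λ = 1240 / 1280 = 0.9688 eV.
With Z = 1, ΔE = 13.60 × (1/n_f² − 1/n_i²), so 1/n_f² − 1/n_i² = 0.07123.
With n_f = 3: 1/n_i² = 1/9 − 0.07123 = 0.03988, so n_i ≈ 5.01.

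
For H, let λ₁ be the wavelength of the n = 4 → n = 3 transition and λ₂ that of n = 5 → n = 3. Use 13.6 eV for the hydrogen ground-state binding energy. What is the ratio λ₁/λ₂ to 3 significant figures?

1.46

λ ∝ 1/ΔE ∝ 1/(1/n_f² − 1/n_i²), and the Z² and hc factors cancel in the ratio.
λ₁/λ₂ = (1/3² − 1/5²)/(1/3² − 1/4²) = 0.07111/0.04861 = 1.46.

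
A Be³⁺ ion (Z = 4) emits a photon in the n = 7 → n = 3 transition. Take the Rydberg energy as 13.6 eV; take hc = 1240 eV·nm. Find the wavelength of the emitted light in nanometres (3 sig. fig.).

62.8 nm

For Z = 4 the level energies scale as Z², so the effective Rydberg energy is 13.6 × 16 = 217.6 eV.
ΔE = 217.6 × (1/3² − 1/7²) = 217.6 × 0.09070 = 19.74 eV.
λ = hc/ΔE = 1240 / 19.74 = 62.8 nm.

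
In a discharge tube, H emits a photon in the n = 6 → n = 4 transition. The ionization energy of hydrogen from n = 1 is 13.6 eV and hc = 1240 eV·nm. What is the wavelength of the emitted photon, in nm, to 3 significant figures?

2630 nm

ΔE = 13.60 × (1/4² − 1/6²) = 13.60 × 0.03472 = 0.4722 eV.
λ = hc/ΔE = 1240 / 0.4722 = 2630 nm.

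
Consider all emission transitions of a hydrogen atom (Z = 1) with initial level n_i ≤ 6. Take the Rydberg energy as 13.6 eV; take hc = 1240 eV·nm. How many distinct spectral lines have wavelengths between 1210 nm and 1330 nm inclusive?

1

Enumerate all n_i → n_f pairs with 1 ≤ n_f < n_i ≤ 6 and compute λ = 1240 / [13.6·1·(1/n_f² − 1/n_i²)].
Lines falling in [1210, 1330] nm: 5→3 (1282 nm).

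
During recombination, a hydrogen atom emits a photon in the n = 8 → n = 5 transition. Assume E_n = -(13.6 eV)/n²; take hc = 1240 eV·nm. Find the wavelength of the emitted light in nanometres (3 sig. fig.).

3740 nm

ΔE = 13.60 × (1/5² − 1/8²) = 13.60 × 0.02438 = 0.3315 eV.
λ = hc/ΔE = 1240 / 0.3315 = 3740 nm.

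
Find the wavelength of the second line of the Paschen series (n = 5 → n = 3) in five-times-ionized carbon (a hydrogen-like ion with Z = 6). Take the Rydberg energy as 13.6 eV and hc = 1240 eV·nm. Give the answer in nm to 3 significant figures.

35.6 nm

The Paschen series terminates on n_f = 3; the second line has n_i = 3+2 = 5.
ΔE = 489.6 × (1/3² − 1/5²) = 34.82 eV.
λ = 1240 / 34.82 = 35.6 nm.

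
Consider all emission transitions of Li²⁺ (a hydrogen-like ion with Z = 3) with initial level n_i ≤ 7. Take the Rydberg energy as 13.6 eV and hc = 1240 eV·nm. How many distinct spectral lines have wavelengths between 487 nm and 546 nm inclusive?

Enumerate all n_i → n_f pairs with 1 ≤ n_f < n_i ≤ 7 and compute λ = 1240 / [13.6·9·(1/n_f² − 1/n_i²)].
Lines falling in [487, 546] nm: 7→5 (517.1 nm).

1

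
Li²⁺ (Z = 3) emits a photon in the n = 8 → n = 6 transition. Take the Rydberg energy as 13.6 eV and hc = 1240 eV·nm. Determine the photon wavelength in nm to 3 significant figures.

For Z = 3 the level energies scale as Z², so the effective Rydberg energy is 13.6 × 9 = 122.4 eV.
ΔE = 122.4 × (1/6² − 1/8²) = 122.4 × 0.01215 = 1.488 eV.
λ = hc/ΔE = 1240 / 1.488 = 834 nm.

834 nm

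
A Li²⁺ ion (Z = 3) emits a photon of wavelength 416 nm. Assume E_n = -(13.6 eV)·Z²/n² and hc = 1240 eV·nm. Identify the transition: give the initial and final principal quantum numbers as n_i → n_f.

n_i = 8, n_f = 5

The photon energy is ΔE = hc/λ = 1240 / 416 = 2.981 eV.
With Z = 3, ΔE = 122.4 × (1/n_f² − 1/n_i²), so 1/n_f² − 1/n_i² = 0.02435.
Trying n_f = 5 gives 1/n_i² = 0.01565, i.e. n_i ≈ 8; this pair matches.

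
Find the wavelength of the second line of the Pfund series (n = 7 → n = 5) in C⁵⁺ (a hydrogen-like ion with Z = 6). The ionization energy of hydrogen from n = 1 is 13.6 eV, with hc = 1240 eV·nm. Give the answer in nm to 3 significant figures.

The Pfund series terminates on n_f = 5; the second line has n_i = 5+2 = 7.
ΔE = 489.6 × (1/5² − 1/7²) = 9.592 eV.
λ = 1240 / 9.592 = 129 nm.

129 nm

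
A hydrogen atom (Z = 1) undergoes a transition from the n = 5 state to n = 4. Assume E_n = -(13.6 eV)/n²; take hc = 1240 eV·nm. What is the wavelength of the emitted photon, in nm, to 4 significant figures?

ΔE = 13.60 × (1/4² − 1/5²) = 13.60 × 0.02250 = 0.3060 eV.
λ = hc/ΔE = 1240 / 0.3060 = 4052 nm.

4052 nm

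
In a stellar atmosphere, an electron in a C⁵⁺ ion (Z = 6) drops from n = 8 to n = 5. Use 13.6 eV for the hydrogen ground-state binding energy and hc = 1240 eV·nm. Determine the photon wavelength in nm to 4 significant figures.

103.9 nm

For Z = 6 the level energies scale as Z², so the effective Rydberg energy is 13.6 × 36 = 489.6 eV.
ΔE = 489.6 × (1/5² − 1/8²) = 489.6 × 0.02438 = 11.93 eV.
λ = hc/ΔE = 1240 / 11.93 = 103.9 nm.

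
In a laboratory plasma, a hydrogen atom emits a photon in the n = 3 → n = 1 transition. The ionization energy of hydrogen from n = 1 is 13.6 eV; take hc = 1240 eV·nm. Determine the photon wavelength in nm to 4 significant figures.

ΔE = 13.60 × (1/1² − 1/3²) = 13.60 × 0.8889 = 12.09 eV.
λ = hc/ΔE = 1240 / 12.09 = 102.6 nm.

102.6 nm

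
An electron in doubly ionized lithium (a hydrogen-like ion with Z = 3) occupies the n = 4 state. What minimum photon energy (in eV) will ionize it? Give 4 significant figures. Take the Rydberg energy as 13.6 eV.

7.650 eV

E_n = −13.6 Z²/n² = −122.4/n² eV for Z = 3.
E_4 = −122.4/16 = −7.650 eV, so ionization (to E = 0) requires 7.650 eV.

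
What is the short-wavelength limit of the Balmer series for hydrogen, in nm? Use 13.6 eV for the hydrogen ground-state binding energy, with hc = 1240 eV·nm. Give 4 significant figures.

The Balmer series has lower level n_f = 2; the series limit corresponds to n_i → ∞.
ΔE_max = 13.6 × 1 / 2² = 3.400 eV.
λ_min = 1240 / 3.400 = 364.7 nm.

364.7 nm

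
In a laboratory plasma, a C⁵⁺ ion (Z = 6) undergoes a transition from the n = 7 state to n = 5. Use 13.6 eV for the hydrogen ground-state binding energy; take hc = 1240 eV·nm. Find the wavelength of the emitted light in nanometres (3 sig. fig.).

129 nm

For Z = 6 the level energies scale as Z², so the effective Rydberg energy is 13.6 × 36 = 489.6 eV.
ΔE = 489.6 × (1/5² − 1/7²) = 489.6 × 0.01959 = 9.592 eV.
λ = hc/ΔE = 1240 / 9.592 = 129 nm.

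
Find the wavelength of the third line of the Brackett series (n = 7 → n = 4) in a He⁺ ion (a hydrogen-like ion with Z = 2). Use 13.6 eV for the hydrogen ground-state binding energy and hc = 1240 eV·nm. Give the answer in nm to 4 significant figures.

541.5 nm

The Brackett series terminates on n_f = 4; the third line has n_i = 4+3 = 7.
ΔE = 54.40 × (1/4² − 1/7²) = 2.290 eV.
λ = 1240 / 2.290 = 541.5 nm.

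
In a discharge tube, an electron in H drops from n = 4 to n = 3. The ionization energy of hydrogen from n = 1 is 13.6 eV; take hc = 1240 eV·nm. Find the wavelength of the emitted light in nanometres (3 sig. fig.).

ΔE = 13.60 × (1/3² − 1/4²) = 13.60 × 0.04861 = 0.6611 eV.
λ = hc/ΔE = 1240 / 0.6611 = 1880 nm.
This line belongs to the Paschen series.

1880 nm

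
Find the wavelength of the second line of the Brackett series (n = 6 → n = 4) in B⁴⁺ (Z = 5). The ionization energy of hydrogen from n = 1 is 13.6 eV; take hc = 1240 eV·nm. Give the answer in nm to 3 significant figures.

The Brackett series terminates on n_f = 4; the second line has n_i = 4+2 = 6.
ΔE = 340.0 × (1/4² − 1/6²) = 11.81 eV.
λ = 1240 / 11.81 = 105 nm.

105 nm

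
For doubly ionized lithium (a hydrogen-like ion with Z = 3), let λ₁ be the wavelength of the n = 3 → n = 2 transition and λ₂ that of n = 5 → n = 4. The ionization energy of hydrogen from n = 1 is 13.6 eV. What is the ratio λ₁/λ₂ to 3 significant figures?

λ ∝ 1/ΔE ∝ 1/(1/n_f² − 1/n_i²), and the Z² and hc factors cancel in the ratio.
λ₁/λ₂ = (1/4² − 1/5²)/(1/2² − 1/3²) = 0.02250/0.1389 = 0.162.

0.162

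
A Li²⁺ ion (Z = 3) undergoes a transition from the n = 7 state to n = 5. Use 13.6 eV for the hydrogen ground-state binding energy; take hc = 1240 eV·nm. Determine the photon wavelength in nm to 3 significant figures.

517 nm

For Z = 3 the level energies scale as Z², so the effective Rydberg energy is 13.6 × 9 = 122.4 eV.
ΔE = 122.4 × (1/5² − 1/7²) = 122.4 × 0.01959 = 2.398 eV.
λ = hc/ΔE = 1240 / 2.398 = 517 nm.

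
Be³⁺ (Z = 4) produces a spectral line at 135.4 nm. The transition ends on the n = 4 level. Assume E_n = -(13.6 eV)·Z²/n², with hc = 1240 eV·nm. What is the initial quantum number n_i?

n_i = 7

The photon energy is ΔE = hc/λ = 1240 / 135.4 = 9.158 eV.
With Z = 4, ΔE = 217.6 × (1/n_f² − 1/n_i²), so 1/n_f² − 1/n_i² = 0.04209.
With n_f = 4: 1/n_i² = 1/16 − 0.04209 = 0.02041, so n_i ≈ 7.00.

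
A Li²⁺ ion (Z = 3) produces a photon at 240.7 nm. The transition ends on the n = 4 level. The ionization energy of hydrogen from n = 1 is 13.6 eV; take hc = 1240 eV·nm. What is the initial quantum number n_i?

n_i = 7

The photon energy is ΔE = hc/λ = 1240 / 240.7 = 5.152 eV.
With Z = 3, ΔE = 122.4 × (1/n_f² − 1/n_i²), so 1/n_f² − 1/n_i² = 0.04209.
With n_f = 4: 1/n_i² = 1/16 − 0.04209 = 0.02041, so n_i ≈ 7.00.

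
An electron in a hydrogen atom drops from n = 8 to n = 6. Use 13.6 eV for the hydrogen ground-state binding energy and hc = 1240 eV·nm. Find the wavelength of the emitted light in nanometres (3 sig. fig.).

ΔE = 13.60 × (1/6² − 1/8²) = 13.60 × 0.01215 = 0.1653 eV.
λ = hc/ΔE = 1240 / 0.1653 = 7500 nm.

7500 nm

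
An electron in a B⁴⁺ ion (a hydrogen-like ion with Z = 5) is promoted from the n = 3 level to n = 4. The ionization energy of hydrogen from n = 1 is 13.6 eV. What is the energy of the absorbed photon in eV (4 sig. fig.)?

16.53 eV

The Bohr energies scale as Z², so for Z = 5: E_n = −340.0/n² eV.
E_4 = −340.0/16 = −21.25 eV and E_3 = −340.0/9 = −37.78 eV.
The photon energy is |E_4 − E_3| = 16.53 eV.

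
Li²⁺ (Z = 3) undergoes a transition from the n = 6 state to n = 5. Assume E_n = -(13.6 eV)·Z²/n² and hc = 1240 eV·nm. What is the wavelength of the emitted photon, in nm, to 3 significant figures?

For Z = 3 the level energies scale as Z², so the effective Rydberg energy is 13.6 × 9 = 122.4 eV.
ΔE = 122.4 × (1/5² − 1/6²) = 122.4 × 0.01222 = 1.496 eV.
λ = hc/ΔE = 1240 / 1.496 = 829 nm.

829 nm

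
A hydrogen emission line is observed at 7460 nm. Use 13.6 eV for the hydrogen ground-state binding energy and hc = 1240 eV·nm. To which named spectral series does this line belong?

Pfund

ΔE = 1240/7460 = 0.1662 eV.
This matches 13.6 × (1/5² − 1/6²), so n_f = 5: the Pfund series.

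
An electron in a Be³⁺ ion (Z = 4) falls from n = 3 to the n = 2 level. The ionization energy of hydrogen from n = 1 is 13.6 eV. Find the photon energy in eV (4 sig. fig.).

30.22 eV

The Bohr energies scale as Z², so for Z = 4: E_n = −217.6/n² eV.
E_3 = −217.6/9 = −24.18 eV and E_2 = −217.6/4 = −54.40 eV.
The photon energy is |E_3 − E_2| = 30.22 eV.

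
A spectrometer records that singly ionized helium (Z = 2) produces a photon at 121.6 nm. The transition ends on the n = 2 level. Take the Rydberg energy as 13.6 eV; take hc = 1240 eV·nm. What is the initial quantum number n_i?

n_i = 4

The photon energy is ΔE = hc/λ = 1240 / 121.6 = 10.20 eV.
With Z = 2, ΔE = 54.40 × (1/n_f² − 1/n_i²), so 1/n_f² − 1/n_i² = 0.1875.
With n_f = 2: 1/n_i² = 1/4 − 0.1875 = 0.06255, so n_i ≈ 4.00.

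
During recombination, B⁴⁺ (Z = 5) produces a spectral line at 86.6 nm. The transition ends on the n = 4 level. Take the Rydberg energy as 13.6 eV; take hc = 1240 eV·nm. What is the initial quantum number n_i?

The photon energy is ΔE = hc/λ = 1240 / 86.6 = 14.32 eV.
With Z = 5, ΔE = 340.0 × (1/n_f² − 1/n_i²), so 1/n_f² − 1/n_i² = 0.04211.
With n_f = 4: 1/n_i² = 1/16 − 0.04211 = 0.02039, so n_i ≈ 7.00.

n_i = 7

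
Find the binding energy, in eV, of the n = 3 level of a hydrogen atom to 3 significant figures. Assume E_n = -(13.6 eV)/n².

E_3 = −13.60/9 = −1.51 eV, so ionization (to E = 0) requires 1.51 eV.

1.51 eV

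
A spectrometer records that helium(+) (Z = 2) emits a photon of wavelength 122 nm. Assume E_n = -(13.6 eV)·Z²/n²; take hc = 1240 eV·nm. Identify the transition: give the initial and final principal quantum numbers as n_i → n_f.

The photon energy is ΔE = hc/λ = 1240 / 122 = 10.16 eV.
With Z = 2, ΔE = 54.40 × (1/n_f² − 1/n_i²), so 1/n_f² − 1/n_i² = 0.1868.
Trying n_f = 2 gives 1/n_i² = 0.06316, i.e. n_i ≈ 4; this pair matches.

n_i = 4, n_f = 2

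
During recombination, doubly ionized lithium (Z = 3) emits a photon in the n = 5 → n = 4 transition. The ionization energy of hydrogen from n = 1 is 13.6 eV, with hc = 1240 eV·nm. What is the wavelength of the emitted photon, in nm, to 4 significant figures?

450.3 nm

For Z = 3 the level energies scale as Z², so the effective Rydberg energy is 13.6 × 9 = 122.4 eV.
ΔE = 122.4 × (1/4² − 1/5²) = 122.4 × 0.02250 = 2.754 eV.
λ = hc/ΔE = 1240 / 2.754 = 450.3 nm.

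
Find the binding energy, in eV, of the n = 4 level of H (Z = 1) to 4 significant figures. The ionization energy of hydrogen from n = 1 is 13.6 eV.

E_4 = −13.60/16 = −0.8500 eV, so ionization (to E = 0) requires 0.8500 eV.

0.8500 eV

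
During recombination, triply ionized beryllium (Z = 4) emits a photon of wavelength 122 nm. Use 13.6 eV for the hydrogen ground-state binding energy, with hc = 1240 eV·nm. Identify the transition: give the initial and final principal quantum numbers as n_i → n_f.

The photon energy is ΔE = hc/λ = 1240 / 122 = 10.16 eV.
With Z = 4, ΔE = 217.6 × (1/n_f² − 1/n_i²), so 1/n_f² − 1/n_i² = 0.04671.
Trying n_f = 4 gives 1/n_i² = 0.01579, i.e. n_i ≈ 8; this pair matches.

n_i = 8, n_f = 4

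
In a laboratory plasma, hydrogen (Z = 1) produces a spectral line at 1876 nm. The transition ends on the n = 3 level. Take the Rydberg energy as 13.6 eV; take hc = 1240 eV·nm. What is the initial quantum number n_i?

n_i = 4

The photon energy is ΔE = hc/λ = 1240 / 1876 = 0.6610 eV.
With Z = 1, ΔE = 13.60 × (1/n_f² − 1/n_i²), so 1/n_f² − 1/n_i² = 0.04860.
With n_f = 3: 1/n_i² = 1/9 − 0.04860 = 0.06251, so n_i ≈ 4.00.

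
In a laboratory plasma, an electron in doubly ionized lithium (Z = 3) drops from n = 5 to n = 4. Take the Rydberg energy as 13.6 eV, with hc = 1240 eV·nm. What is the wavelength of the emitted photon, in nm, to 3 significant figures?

450 nm

For Z = 3 the level energies scale as Z², so the effective Rydberg energy is 13.6 × 9 = 122.4 eV.
ΔE = 122.4 × (1/4² − 1/5²) = 122.4 × 0.02250 = 2.754 eV.
λ = hc/ΔE = 1240 / 2.754 = 450 nm.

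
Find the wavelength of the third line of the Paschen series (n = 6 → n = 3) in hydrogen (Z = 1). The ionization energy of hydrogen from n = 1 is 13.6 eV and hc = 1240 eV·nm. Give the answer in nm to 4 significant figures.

The Paschen series terminates on n_f = 3; the third line has n_i = 3+3 = 6.
ΔE = 13.60 × (1/3² − 1/6²) = 1.133 eV.
λ = 1240 / 1.133 = 1094 nm.

1094 nm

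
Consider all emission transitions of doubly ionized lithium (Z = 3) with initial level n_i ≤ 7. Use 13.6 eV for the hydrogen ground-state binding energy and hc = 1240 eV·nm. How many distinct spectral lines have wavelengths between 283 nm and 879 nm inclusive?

4

Enumerate all n_i → n_f pairs with 1 ≤ n_f < n_i ≤ 7 and compute λ = 1240 / [13.6·9·(1/n_f² − 1/n_i²)].
Lines falling in [283, 879] nm: 6→4 (291.8 nm), 5→4 (450.3 nm), 7→5 (517.1 nm), 6→5 (828.9 nm).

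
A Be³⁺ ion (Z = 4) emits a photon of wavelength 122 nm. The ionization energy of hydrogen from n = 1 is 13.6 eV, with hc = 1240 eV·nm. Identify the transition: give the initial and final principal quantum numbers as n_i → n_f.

The photon energy is ΔE = hc/λ = 1240 / 122 = 10.16 eV.
With Z = 4, ΔE = 217.6 × (1/n_f² − 1/n_i²), so 1/n_f² − 1/n_i² = 0.04671.
Trying n_f = 4 gives 1/n_i² = 0.01579, i.e. n_i ≈ 8; this pair matches.

n_i = 8, n_f = 4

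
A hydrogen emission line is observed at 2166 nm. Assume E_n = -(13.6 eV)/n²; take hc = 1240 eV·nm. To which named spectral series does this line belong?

ΔE = 1240/2166 = 0.5725 eV.
This matches 13.6 × (1/4² − 1/7²), so n_f = 4: the Brackett series.

Brackett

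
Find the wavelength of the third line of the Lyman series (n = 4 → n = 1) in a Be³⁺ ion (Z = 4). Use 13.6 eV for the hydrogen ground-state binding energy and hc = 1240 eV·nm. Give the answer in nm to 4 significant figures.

6.078 nm

The Lyman series terminates on n_f = 1; the third line has n_i = 1+3 = 4.
ΔE = 217.6 × (1/1² − 1/4²) = 204.0 eV.
λ = 1240 / 204.0 = 6.078 nm.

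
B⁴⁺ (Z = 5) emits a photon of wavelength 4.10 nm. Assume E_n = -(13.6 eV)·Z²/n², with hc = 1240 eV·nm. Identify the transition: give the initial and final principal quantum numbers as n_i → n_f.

n_i = 3, n_f = 1

The photon energy is ΔE = hc/λ = 1240 / 4.10 = 302.4 eV.
With Z = 5, ΔE = 340.0 × (1/n_f² − 1/n_i²), so 1/n_f² − 1/n_i² = 0.8895.
Trying n_f = 1 gives 1/n_i² = 0.1105, i.e. n_i ≈ 3; this pair matches.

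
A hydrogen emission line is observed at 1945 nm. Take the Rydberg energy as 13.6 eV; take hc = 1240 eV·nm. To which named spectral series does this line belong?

ΔE = 1240/1945 = 0.6375 eV.
This matches 13.6 × (1/4² − 1/8²), so n_f = 4: the Brackett series.

Brackett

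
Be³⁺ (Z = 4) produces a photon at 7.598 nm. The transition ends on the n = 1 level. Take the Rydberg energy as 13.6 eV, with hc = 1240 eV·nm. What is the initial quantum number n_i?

n_i = 2

The photon energy is ΔE = hc/λ = 1240 / 7.598 = 163.2 eV.
With Z = 4, ΔE = 217.6 × (1/n_f² − 1/n_i²), so 1/n_f² − 1/n_i² = 0.7500.
With n_f = 1: 1/n_i² = 1/1 − 0.7500 = 0.2500, so n_i ≈ 2.00.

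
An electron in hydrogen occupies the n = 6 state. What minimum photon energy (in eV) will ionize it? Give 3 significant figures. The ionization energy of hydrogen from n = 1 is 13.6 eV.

0.378 eV

E_6 = −13.60/36 = −0.378 eV, so ionization (to E = 0) requires 0.378 eV.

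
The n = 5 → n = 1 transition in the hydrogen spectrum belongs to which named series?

Lyman

The series is set by the lower level: n_f = 1 is the Lyman series.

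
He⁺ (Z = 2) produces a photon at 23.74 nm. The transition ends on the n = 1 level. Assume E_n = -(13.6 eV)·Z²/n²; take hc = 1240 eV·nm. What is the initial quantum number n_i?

n_i = 5

The photon energy is ΔE = hc/λ = 1240 / 23.74 = 52.23 eV.
With Z = 2, ΔE = 54.40 × (1/n_f² − 1/n_i²), so 1/n_f² − 1/n_i² = 0.9602.
With n_f = 1: 1/n_i² = 1/1 − 0.9602 = 0.03984, so n_i ≈ 5.01.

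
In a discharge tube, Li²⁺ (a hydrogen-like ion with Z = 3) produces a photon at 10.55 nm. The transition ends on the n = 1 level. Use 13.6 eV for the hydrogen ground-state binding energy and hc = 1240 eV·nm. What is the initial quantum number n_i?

n_i = 5

The photon energy is ΔE = hc/λ = 1240 / 10.55 = 117.5 eV.
With Z = 3, ΔE = 122.4 × (1/n_f² − 1/n_i²), so 1/n_f² − 1/n_i² = 0.9603.
With n_f = 1: 1/n_i² = 1/1 − 0.9603 = 0.03974, so n_i ≈ 5.02.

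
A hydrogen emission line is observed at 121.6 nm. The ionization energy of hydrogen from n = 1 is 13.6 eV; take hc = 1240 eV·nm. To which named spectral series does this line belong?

Lyman

ΔE = 1240/121.6 = 10.20 eV.
This matches 13.6 × (1/1² − 1/2²), so n_f = 1: the Lyman series.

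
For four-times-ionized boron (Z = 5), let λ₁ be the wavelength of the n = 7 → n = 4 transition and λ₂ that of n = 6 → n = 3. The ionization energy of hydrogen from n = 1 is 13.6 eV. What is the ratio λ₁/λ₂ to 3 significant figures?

λ ∝ 1/ΔE ∝ 1/(1/n_f² − 1/n_i²), and the Z² and hc factors cancel in the ratio.
λ₁/λ₂ = (1/3² − 1/6²)/(1/4² − 1/7²) = 0.08333/0.04209 = 1.98.

1.98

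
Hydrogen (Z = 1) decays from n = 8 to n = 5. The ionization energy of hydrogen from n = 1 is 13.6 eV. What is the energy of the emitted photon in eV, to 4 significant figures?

0.3315 eV

E_8 = −13.60/64 = −0.2125 eV and E_5 = −13.60/25 = −0.5440 eV.
The photon energy is |E_8 − E_5| = 0.3315 eV.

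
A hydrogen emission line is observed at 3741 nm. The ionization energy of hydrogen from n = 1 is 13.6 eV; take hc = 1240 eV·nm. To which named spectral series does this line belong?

Pfund

ΔE = 1240/3741 = 0.3315 eV.
This matches 13.6 × (1/5² − 1/8²), so n_f = 5: the Pfund series.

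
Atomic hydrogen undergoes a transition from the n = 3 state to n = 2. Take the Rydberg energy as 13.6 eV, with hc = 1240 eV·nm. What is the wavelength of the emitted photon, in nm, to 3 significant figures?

656 nm

ΔE = 13.60 × (1/2² − 1/3²) = 13.60 × 0.1389 = 1.889 eV.
λ = hc/ΔE = 1240 / 1.889 = 656 nm.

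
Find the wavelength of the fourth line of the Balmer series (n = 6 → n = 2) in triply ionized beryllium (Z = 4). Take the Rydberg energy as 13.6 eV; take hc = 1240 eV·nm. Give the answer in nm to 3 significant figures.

25.6 nm

The Balmer series terminates on n_f = 2; the fourth line has n_i = 2+4 = 6.
ΔE = 217.6 × (1/2² − 1/6²) = 48.36 eV.
λ = 1240 / 48.36 = 25.6 nm.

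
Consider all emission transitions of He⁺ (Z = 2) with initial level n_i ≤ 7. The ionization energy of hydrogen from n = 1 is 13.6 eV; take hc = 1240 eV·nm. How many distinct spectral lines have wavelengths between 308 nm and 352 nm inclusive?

1

Enumerate all n_i → n_f pairs with 1 ≤ n_f < n_i ≤ 7 and compute λ = 1240 / [13.6·4·(1/n_f² − 1/n_i²)].
Lines falling in [308, 352] nm: 5→3 (320.5 nm).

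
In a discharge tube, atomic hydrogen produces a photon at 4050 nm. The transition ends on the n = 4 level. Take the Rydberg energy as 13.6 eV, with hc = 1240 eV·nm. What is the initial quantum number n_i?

The photon energy is ΔE = hc/λ = 1240 / 4050 = 0.3062 eV.
With Z = 1, ΔE = 13.60 × (1/n_f² − 1/n_i²), so 1/n_f² − 1/n_i² = 0.02251.
With n_f = 4: 1/n_i² = 1/16 − 0.02251 = 0.03999, so n_i ≈ 5.00.

n_i = 5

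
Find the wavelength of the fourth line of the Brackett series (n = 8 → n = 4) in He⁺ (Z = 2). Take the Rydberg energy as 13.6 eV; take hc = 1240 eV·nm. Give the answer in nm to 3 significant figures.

486 nm

The Brackett series terminates on n_f = 4; the fourth line has n_i = 4+4 = 8.
ΔE = 54.40 × (1/4² − 1/8²) = 2.550 eV.
λ = 1240 / 2.550 = 486 nm.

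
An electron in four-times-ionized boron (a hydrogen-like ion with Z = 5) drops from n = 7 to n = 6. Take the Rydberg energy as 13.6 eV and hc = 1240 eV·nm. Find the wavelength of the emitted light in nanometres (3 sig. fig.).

For Z = 5 the level energies scale as Z², so the effective Rydberg energy is 13.6 × 25 = 340.0 eV.
ΔE = 340.0 × (1/6² − 1/7²) = 340.0 × 0.007370 = 2.506 eV.
λ = hc/ΔE = 1240 / 2.506 = 495 nm.

495 nm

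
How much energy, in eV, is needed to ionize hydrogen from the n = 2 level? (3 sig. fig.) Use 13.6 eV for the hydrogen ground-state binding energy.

3.40 eV

E_2 = −13.60/4 = −3.40 eV, so ionization (to E = 0) requires 3.40 eV.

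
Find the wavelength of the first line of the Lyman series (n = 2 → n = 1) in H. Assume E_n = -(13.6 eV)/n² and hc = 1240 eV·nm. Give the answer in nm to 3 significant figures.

The Lyman series terminates on n_f = 1; the first line has n_i = 1+1 = 2.
ΔE = 13.60 × (1/1² − 1/2²) = 10.20 eV.
λ = 1240 / 10.20 = 122 nm.

122 nm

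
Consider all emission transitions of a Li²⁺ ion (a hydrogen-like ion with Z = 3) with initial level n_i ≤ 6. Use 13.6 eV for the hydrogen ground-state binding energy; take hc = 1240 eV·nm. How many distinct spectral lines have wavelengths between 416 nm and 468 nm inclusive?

Enumerate all n_i → n_f pairs with 1 ≤ n_f < n_i ≤ 6 and compute λ = 1240 / [13.6·9·(1/n_f² − 1/n_i²)].
Lines falling in [416, 468] nm: 5→4 (450.3 nm).

1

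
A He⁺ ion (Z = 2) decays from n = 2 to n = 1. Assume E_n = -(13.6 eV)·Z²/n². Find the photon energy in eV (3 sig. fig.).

40.8 eV

The Bohr energies scale as Z², so for Z = 2: E_n = −54.40/n² eV.
E_2 = −54.40/4 = −13.60 eV and E_1 = −54.40/1 = −54.40 eV.
The photon energy is |E_2 − E_1| = 40.8 eV.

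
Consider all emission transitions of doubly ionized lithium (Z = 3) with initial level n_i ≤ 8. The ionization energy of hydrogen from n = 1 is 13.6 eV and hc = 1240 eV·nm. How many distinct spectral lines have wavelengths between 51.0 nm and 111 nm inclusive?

3

Enumerate all n_i → n_f pairs with 1 ≤ n_f < n_i ≤ 8 and compute λ = 1240 / [13.6·9·(1/n_f² − 1/n_i²)].
Lines falling in [51.0, 111] nm: 4→2 (54.03 nm), 3→2 (72.94 nm), 8→3 (106.1 nm).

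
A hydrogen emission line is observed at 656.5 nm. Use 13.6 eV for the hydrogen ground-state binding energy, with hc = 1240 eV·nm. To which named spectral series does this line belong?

ΔE = 1240/656.5 = 1.889 eV.
This matches 13.6 × (1/2² − 1/3²), so n_f = 2: the Balmer series.

Balmer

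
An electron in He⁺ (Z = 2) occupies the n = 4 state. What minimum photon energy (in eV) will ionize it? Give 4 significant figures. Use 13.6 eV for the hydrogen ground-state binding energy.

3.400 eV

E_n = −13.6 Z²/n² = −54.40/n² eV for Z = 2.
E_4 = −54.40/16 = −3.400 eV, so ionization (to E = 0) requires 3.400 eV.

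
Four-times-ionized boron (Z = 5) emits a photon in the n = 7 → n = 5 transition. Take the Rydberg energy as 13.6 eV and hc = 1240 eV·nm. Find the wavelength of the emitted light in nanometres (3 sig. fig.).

186 nm

For Z = 5 the level energies scale as Z², so the effective Rydberg energy is 13.6 × 25 = 340.0 eV.
ΔE = 340.0 × (1/5² − 1/7²) = 340.0 × 0.01959 = 6.661 eV.
λ = hc/ΔE = 1240 / 6.661 = 186 nm.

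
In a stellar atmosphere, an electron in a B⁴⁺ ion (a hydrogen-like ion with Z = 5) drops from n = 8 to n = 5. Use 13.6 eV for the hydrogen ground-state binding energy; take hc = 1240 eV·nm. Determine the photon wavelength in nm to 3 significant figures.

For Z = 5 the level energies scale as Z², so the effective Rydberg energy is 13.6 × 25 = 340.0 eV.
ΔE = 340.0 × (1/5² − 1/8²) = 340.0 × 0.02438 = 8.288 eV.
λ = hc/ΔE = 1240 / 8.288 = 150 nm.

150 nm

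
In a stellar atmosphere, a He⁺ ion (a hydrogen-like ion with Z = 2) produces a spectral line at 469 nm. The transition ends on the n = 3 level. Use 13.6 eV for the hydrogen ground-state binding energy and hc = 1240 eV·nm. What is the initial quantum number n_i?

n_i = 4

The photon energy is ΔE = hc/λ = 1240 / 469 = 2.644 eV.
With Z = 2, ΔE = 54.40 × (1/n_f² − 1/n_i²), so 1/n_f² − 1/n_i² = 0.04860.
With n_f = 3: 1/n_i² = 1/9 − 0.04860 = 0.06251, so n_i ≈ 4.00.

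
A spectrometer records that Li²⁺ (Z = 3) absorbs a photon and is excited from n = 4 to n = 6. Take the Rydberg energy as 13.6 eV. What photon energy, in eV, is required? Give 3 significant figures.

4.25 eV

The Bohr energies scale as Z², so for Z = 3: E_n = −122.4/n² eV.
E_6 = −122.4/36 = −3.400 eV and E_4 = −122.4/16 = −7.650 eV.
The photon energy is |E_6 − E_4| = 4.25 eV.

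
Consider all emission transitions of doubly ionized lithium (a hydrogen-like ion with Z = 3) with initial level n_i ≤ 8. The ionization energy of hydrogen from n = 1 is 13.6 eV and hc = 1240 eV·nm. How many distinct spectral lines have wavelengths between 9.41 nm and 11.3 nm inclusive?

Enumerate all n_i → n_f pairs with 1 ≤ n_f < n_i ≤ 8 and compute λ = 1240 / [13.6·9·(1/n_f² − 1/n_i²)].
Lines falling in [9.41, 11.3] nm: 8→1 (10.29 nm), 7→1 (10.34 nm), 6→1 (10.42 nm), 5→1 (10.55 nm), 4→1 (10.81 nm).

5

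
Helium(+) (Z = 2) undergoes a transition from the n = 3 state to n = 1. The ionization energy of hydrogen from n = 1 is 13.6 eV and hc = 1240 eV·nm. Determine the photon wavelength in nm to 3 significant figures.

For Z = 2 the level energies scale as Z², so the effective Rydberg energy is 13.6 × 4 = 54.40 eV.
ΔE = 54.40 × (1/1² − 1/3²) = 54.40 × 0.8889 = 48.36 eV.
λ = hc/ΔE = 1240 / 48.36 = 25.6 nm.

25.6 nm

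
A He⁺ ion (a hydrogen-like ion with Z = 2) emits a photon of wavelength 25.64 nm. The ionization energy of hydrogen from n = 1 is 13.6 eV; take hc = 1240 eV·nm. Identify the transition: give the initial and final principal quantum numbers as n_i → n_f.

n_i = 3, n_f = 1

The photon energy is ΔE = hc/λ = 1240 / 25.64 = 48.36 eV.
With Z = 2, ΔE = 54.40 × (1/n_f² − 1/n_i²), so 1/n_f² − 1/n_i² = 0.8890.
Trying n_f = 1 gives 1/n_i² = 0.1110, i.e. n_i ≈ 3; this pair matches.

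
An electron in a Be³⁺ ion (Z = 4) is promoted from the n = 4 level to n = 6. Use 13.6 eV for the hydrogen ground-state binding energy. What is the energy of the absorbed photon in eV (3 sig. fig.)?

7.56 eV

The Bohr energies scale as Z², so for Z = 4: E_n = −217.6/n² eV.
E_6 = −217.6/36 = −6.044 eV and E_4 = −217.6/16 = −13.60 eV.
The photon energy is |E_6 − E_4| = 7.56 eV.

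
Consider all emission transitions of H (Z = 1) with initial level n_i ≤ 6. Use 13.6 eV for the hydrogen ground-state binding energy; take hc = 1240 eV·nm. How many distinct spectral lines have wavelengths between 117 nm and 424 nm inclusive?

2

Enumerate all n_i → n_f pairs with 1 ≤ n_f < n_i ≤ 6 and compute λ = 1240 / [13.6·1·(1/n_f² − 1/n_i²)].
Lines falling in [117, 424] nm: 2→1 (121.6 nm), 6→2 (410.3 nm).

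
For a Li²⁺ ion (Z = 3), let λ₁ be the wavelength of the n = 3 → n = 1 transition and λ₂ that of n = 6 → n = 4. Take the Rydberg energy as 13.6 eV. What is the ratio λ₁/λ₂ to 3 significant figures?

λ ∝ 1/ΔE ∝ 1/(1/n_f² − 1/n_i²), and the Z² and hc factors cancel in the ratio.
λ₁/λ₂ = (1/4² − 1/6²)/(1/1² − 1/3²) = 0.03472/0.8889 = 0.0391.

0.0391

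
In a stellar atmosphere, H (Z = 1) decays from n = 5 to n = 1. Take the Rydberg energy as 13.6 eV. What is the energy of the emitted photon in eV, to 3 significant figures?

13.1 eV

E_5 = −13.60/25 = −0.5440 eV and E_1 = −13.60/1 = −13.60 eV.
The photon energy is |E_5 − E_1| = 13.1 eV.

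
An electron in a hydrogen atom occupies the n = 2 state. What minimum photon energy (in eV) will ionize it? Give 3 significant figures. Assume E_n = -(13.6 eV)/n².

3.40 eV

E_2 = −13.60/4 = −3.40 eV, so ionization (to E = 0) requires 3.40 eV.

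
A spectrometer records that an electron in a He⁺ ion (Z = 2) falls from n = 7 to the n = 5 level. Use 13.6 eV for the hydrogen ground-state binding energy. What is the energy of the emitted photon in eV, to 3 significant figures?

1.07 eV

The Bohr energies scale as Z², so for Z = 2: E_n = −54.40/n² eV.
E_7 = −54.40/49 = −1.110 eV and E_5 = −54.40/25 = −2.176 eV.
The photon energy is |E_7 − E_5| = 1.07 eV.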